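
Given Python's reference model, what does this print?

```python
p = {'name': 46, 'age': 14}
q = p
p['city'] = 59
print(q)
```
{'name': 46, 'age': 14, 'city': 59}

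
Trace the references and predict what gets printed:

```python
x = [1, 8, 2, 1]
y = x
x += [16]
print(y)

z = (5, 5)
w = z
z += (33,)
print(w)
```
[1, 8, 2, 1, 16]
(5, 5)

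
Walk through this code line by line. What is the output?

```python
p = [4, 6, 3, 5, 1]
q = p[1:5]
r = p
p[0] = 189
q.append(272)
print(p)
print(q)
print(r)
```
[189, 6, 3, 5, 1]
[6, 3, 5, 1, 272]
[189, 6, 3, 5, 1]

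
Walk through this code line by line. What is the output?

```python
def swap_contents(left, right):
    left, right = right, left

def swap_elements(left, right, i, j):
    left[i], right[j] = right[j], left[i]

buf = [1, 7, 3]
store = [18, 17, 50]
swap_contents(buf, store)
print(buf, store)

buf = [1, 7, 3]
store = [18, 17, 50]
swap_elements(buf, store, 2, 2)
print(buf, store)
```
[1, 7, 3] [18, 17, 50]
[1, 7, 50] [18, 17, 3]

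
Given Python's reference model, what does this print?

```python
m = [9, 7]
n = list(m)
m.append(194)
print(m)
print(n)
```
[9, 7, 194]
[9, 7]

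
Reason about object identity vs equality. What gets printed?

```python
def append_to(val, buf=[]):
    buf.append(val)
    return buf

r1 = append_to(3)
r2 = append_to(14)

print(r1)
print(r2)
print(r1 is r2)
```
[3, 14]
[3, 14]
True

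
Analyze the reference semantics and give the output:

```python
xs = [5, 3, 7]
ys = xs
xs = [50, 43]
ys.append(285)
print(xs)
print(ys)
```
[50, 43]
[5, 3, 7, 285]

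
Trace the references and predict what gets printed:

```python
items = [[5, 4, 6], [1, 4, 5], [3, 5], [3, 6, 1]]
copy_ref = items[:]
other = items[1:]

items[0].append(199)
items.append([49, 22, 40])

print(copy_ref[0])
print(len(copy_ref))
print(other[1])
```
[5, 4, 6, 199]
4
[3, 5]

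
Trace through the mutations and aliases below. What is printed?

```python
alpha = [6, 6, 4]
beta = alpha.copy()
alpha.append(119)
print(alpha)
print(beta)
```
[6, 6, 4, 119]
[6, 6, 4]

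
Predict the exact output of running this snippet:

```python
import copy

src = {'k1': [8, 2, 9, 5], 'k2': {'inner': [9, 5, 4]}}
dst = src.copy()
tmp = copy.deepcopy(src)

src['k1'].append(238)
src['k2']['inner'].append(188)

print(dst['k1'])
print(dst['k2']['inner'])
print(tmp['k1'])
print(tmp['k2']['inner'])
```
[8, 2, 9, 5, 238]
[9, 5, 4, 188]
[8, 2, 9, 5]
[9, 5, 4]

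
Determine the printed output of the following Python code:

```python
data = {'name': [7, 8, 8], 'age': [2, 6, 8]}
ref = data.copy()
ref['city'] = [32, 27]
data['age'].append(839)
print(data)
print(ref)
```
{'name': [7, 8, 8], 'age': [2, 6, 8, 839]}
{'name': [7, 8, 8], 'age': [2, 6, 8, 839], 'city': [32, 27]}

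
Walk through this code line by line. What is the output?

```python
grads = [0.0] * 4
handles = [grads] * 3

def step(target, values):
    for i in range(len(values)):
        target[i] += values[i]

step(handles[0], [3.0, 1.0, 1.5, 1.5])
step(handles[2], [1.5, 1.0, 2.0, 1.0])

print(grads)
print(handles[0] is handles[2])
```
[4.5, 2.0, 3.5, 2.5]
True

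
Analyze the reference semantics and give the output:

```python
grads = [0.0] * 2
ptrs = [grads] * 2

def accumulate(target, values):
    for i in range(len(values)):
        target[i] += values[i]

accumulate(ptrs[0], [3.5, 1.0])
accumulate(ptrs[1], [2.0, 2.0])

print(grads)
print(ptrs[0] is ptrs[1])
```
[5.5, 3.0]
True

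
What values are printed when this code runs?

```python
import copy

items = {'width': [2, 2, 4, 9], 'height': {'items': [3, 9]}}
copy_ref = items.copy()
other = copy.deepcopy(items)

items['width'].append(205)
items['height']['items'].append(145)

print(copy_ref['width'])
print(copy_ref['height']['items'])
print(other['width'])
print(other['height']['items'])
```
[2, 2, 4, 9, 205]
[3, 9, 145]
[2, 2, 4, 9]
[3, 9]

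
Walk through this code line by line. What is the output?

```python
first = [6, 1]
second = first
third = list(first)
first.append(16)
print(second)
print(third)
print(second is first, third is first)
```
[6, 1, 16]
[6, 1]
True False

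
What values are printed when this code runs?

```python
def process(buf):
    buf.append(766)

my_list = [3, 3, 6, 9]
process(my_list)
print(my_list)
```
[3, 3, 6, 9, 766]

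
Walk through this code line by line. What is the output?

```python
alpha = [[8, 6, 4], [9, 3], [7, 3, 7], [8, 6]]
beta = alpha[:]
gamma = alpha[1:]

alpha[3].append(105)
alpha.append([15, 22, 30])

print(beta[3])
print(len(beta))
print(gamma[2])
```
[8, 6, 105]
4
[8, 6, 105]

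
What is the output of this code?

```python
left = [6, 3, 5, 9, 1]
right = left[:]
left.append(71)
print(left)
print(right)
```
[6, 3, 5, 9, 1, 71]
[6, 3, 5, 9, 1]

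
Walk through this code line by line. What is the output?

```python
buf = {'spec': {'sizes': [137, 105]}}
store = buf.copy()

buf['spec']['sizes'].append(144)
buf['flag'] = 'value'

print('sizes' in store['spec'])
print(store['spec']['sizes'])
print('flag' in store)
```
True
[137, 105, 144]
False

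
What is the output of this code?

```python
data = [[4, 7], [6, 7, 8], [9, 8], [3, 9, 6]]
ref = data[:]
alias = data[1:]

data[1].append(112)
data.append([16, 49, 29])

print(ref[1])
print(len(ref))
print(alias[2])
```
[6, 7, 8, 112]
4
[3, 9, 6]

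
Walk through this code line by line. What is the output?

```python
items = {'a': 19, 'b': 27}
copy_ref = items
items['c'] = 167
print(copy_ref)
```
{'a': 19, 'b': 27, 'c': 167}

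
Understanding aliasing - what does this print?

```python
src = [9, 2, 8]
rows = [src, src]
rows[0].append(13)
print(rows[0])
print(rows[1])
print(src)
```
[9, 2, 8, 13]
[9, 2, 8, 13]
[9, 2, 8, 13]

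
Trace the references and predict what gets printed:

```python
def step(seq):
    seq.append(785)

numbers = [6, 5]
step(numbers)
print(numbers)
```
[6, 5, 785]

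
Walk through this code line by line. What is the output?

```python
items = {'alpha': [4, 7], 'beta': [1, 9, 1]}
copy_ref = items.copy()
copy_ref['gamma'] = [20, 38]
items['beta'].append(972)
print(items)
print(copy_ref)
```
{'alpha': [4, 7], 'beta': [1, 9, 1, 972]}
{'alpha': [4, 7], 'beta': [1, 9, 1, 972], 'gamma': [20, 38]}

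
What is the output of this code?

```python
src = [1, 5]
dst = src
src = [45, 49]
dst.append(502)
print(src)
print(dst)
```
[45, 49]
[1, 5, 502]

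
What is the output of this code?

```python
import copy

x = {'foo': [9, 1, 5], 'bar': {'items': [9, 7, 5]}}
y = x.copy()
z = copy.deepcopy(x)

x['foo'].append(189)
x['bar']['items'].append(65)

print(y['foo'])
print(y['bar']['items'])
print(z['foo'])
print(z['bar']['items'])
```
[9, 1, 5, 189]
[9, 7, 5, 65]
[9, 1, 5]
[9, 7, 5]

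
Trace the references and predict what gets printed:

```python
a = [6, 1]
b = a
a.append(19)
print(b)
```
[6, 1, 19]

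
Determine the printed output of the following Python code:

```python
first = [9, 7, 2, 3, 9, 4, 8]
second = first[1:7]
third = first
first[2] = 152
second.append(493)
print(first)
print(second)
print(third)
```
[9, 7, 152, 3, 9, 4, 8]
[7, 2, 3, 9, 4, 8, 493]
[9, 7, 152, 3, 9, 4, 8]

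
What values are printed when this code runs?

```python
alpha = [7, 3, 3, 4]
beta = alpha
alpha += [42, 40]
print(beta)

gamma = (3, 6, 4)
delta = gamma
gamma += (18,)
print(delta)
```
[7, 3, 3, 4, 42, 40]
(3, 6, 4)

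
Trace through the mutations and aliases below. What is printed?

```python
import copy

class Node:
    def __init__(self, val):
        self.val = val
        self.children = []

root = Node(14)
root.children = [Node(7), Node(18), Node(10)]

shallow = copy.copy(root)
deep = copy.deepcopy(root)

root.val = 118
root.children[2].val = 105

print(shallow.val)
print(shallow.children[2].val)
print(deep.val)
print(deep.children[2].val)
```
14
105
14
10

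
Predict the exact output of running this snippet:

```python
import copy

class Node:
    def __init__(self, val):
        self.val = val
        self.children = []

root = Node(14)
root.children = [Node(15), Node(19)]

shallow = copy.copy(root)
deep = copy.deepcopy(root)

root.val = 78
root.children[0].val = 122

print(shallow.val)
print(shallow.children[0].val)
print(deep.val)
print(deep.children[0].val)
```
14
122
14
15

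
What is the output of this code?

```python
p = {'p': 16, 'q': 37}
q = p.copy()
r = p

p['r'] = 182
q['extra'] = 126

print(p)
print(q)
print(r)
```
{'p': 16, 'q': 37, 'r': 182}
{'p': 16, 'q': 37, 'extra': 126}
{'p': 16, 'q': 37, 'r': 182}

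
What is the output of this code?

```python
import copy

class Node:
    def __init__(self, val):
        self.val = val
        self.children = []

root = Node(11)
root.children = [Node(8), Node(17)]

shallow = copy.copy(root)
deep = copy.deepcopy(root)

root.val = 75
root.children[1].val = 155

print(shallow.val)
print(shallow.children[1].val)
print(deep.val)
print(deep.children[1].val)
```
11
155
11
17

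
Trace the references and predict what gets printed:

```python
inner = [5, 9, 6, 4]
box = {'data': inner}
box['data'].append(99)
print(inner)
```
[5, 9, 6, 4, 99]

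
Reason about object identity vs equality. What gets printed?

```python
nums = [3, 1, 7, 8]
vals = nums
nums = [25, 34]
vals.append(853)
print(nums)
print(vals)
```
[25, 34]
[3, 1, 7, 8, 853]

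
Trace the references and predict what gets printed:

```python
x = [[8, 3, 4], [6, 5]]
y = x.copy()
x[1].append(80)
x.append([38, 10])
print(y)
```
[[8, 3, 4], [6, 5, 80]]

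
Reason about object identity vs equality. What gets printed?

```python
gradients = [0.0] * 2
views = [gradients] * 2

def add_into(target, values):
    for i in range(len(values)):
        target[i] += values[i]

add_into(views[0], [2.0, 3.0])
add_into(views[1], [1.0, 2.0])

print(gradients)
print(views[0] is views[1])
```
[3.0, 5.0]
True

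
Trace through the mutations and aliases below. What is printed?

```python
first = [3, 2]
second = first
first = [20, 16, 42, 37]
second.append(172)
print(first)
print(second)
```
[20, 16, 42, 37]
[3, 2, 172]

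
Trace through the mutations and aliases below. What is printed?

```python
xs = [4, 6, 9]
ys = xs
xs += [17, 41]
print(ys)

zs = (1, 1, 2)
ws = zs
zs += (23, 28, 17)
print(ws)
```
[4, 6, 9, 17, 41]
(1, 1, 2)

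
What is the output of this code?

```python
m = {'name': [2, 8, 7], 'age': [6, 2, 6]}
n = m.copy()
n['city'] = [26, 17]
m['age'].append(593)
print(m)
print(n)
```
{'name': [2, 8, 7], 'age': [6, 2, 6, 593]}
{'name': [2, 8, 7], 'age': [6, 2, 6, 593], 'city': [26, 17]}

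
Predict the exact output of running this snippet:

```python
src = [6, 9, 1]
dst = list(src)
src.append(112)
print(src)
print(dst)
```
[6, 9, 1, 112]
[6, 9, 1]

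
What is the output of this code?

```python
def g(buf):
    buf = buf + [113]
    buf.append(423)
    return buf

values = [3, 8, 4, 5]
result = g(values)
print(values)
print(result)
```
[3, 8, 4, 5]
[3, 8, 4, 5, 113, 423]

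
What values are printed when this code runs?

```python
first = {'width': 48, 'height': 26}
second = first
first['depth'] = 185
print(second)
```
{'width': 48, 'height': 26, 'depth': 185}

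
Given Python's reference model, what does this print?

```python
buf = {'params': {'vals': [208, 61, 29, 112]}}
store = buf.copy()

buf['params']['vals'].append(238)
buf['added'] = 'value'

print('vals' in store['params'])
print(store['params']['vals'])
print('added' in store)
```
True
[208, 61, 29, 112, 238]
False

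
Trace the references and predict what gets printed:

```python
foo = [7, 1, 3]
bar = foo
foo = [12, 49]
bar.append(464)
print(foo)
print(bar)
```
[12, 49]
[7, 1, 3, 464]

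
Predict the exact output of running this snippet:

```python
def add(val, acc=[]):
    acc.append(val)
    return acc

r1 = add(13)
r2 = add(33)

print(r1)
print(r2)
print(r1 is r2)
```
[13, 33]
[13, 33]
True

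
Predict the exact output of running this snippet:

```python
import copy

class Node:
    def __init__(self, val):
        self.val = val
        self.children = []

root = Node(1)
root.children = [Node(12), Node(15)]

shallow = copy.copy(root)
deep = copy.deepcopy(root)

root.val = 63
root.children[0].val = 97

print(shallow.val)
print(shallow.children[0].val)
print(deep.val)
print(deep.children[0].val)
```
1
97
1
12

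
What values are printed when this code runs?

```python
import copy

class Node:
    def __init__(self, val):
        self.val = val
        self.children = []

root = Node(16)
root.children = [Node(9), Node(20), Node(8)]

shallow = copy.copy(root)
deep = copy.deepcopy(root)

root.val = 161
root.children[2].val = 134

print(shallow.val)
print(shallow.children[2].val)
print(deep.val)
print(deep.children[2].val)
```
16
134
16
8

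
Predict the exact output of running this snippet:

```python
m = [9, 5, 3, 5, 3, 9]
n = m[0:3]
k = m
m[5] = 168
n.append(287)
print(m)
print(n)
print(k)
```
[9, 5, 3, 5, 3, 168]
[9, 5, 3, 287]
[9, 5, 3, 5, 3, 168]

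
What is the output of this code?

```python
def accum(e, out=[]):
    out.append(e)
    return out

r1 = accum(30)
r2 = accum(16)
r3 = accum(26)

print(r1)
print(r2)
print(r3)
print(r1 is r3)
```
[30, 16, 26]
[30, 16, 26]
[30, 16, 26]
True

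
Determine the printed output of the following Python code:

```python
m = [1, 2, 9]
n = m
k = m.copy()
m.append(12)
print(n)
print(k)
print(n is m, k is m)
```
[1, 2, 9, 12]
[1, 2, 9]
True False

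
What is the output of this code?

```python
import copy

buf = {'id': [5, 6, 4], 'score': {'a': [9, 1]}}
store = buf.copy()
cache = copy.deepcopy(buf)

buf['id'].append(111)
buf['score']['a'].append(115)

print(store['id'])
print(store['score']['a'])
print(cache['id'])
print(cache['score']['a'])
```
[5, 6, 4, 111]
[9, 1, 115]
[5, 6, 4]
[9, 1]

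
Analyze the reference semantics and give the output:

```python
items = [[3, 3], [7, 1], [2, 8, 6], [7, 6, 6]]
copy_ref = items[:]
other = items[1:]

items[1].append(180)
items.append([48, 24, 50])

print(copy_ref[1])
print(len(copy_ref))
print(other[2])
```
[7, 1, 180]
4
[7, 6, 6]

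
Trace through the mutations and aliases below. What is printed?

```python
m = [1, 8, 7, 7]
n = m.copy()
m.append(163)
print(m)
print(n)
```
[1, 8, 7, 7, 163]
[1, 8, 7, 7]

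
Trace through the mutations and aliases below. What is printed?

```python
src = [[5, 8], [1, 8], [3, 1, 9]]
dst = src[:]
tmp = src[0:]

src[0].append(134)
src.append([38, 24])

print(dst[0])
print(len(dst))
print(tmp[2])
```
[5, 8, 134]
3
[3, 1, 9]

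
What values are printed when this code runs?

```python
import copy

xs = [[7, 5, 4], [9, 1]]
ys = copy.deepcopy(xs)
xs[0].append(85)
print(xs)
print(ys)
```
[[7, 5, 4, 85], [9, 1]]
[[7, 5, 4], [9, 1]]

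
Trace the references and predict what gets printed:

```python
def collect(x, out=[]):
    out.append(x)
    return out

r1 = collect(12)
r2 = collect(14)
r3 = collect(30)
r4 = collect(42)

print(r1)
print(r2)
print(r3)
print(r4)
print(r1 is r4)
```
[12, 14, 30, 42]
[12, 14, 30, 42]
[12, 14, 30, 42]
[12, 14, 30, 42]
True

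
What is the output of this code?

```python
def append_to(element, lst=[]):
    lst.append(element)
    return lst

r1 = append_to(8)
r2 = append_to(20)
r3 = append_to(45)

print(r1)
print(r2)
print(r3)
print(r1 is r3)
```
[8, 20, 45]
[8, 20, 45]
[8, 20, 45]
True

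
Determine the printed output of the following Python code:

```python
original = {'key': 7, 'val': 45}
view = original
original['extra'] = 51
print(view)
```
{'key': 7, 'val': 45, 'extra': 51}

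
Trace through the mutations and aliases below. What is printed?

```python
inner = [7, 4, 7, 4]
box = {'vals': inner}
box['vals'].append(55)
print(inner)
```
[7, 4, 7, 4, 55]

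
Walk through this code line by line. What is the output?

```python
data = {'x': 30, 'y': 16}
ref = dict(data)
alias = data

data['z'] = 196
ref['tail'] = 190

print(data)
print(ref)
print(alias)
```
{'x': 30, 'y': 16, 'z': 196}
{'x': 30, 'y': 16, 'tail': 190}
{'x': 30, 'y': 16, 'z': 196}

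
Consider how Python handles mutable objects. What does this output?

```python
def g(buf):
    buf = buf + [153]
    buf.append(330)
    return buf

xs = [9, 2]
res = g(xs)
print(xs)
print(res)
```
[9, 2]
[9, 2, 153, 330]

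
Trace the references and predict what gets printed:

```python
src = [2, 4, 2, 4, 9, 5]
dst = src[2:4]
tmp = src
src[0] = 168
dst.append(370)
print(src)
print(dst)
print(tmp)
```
[168, 4, 2, 4, 9, 5]
[2, 4, 370]
[168, 4, 2, 4, 9, 5]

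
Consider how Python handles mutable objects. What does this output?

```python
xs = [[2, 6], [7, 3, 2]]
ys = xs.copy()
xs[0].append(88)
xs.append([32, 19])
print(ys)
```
[[2, 6, 88], [7, 3, 2]]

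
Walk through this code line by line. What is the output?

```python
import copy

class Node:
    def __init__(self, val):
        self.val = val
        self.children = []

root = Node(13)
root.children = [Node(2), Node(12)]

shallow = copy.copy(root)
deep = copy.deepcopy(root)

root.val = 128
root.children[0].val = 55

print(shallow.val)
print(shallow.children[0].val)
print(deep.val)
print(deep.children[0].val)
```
13
55
13
2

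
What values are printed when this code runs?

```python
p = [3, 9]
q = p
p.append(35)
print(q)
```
[3, 9, 35]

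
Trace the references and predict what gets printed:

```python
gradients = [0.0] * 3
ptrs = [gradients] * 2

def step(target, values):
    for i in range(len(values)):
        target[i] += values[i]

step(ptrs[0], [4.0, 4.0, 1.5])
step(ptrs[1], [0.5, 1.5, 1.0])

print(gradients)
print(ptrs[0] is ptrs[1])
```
[4.5, 5.5, 2.5]
True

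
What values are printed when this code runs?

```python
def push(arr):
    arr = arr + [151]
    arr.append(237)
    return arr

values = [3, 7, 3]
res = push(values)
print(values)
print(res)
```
[3, 7, 3]
[3, 7, 3, 151, 237]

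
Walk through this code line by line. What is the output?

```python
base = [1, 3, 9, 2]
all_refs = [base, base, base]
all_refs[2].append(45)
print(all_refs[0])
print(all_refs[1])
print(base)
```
[1, 3, 9, 2, 45]
[1, 3, 9, 2, 45]
[1, 3, 9, 2, 45]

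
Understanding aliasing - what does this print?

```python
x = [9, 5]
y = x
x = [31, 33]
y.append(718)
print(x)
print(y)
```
[31, 33]
[9, 5, 718]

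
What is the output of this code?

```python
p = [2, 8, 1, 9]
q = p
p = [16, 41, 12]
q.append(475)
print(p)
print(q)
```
[16, 41, 12]
[2, 8, 1, 9, 475]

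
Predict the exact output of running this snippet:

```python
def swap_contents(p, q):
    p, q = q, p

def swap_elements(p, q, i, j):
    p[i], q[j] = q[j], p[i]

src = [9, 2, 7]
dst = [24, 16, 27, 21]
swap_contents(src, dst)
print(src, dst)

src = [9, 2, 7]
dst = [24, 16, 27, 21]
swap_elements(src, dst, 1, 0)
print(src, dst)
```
[9, 2, 7] [24, 16, 27, 21]
[9, 24, 7] [2, 16, 27, 21]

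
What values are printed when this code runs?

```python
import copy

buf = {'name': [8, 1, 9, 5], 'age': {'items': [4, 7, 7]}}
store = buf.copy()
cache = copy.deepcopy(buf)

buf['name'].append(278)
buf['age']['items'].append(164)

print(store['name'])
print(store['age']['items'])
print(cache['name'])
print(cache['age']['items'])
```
[8, 1, 9, 5, 278]
[4, 7, 7, 164]
[8, 1, 9, 5]
[4, 7, 7]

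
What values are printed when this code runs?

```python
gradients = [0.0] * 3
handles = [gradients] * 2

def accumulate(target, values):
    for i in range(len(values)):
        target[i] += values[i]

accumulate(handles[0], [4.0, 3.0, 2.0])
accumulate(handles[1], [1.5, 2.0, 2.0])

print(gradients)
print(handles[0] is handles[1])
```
[5.5, 5.0, 4.0]
True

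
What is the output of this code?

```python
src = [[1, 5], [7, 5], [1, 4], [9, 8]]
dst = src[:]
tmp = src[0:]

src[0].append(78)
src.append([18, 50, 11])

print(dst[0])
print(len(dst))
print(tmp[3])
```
[1, 5, 78]
4
[9, 8]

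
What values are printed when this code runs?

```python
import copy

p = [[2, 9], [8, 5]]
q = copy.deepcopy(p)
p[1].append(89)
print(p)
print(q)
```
[[2, 9], [8, 5, 89]]
[[2, 9], [8, 5]]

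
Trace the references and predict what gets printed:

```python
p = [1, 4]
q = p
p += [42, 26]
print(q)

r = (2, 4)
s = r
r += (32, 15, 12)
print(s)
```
[1, 4, 42, 26]
(2, 4)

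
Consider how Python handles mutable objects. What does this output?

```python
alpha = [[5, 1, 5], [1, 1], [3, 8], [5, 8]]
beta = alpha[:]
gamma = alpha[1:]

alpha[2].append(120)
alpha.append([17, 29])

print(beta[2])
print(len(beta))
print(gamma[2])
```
[3, 8, 120]
4
[5, 8]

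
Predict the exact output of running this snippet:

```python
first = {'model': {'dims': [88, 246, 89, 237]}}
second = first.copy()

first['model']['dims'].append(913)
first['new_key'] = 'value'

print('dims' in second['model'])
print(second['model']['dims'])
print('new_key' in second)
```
True
[88, 246, 89, 237, 913]
False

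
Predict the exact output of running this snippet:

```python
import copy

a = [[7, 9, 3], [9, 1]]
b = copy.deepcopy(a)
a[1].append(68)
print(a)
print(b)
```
[[7, 9, 3], [9, 1, 68]]
[[7, 9, 3], [9, 1]]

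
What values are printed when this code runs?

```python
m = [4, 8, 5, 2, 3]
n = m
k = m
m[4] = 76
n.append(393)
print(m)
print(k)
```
[4, 8, 5, 2, 76, 393]
[4, 8, 5, 2, 76, 393]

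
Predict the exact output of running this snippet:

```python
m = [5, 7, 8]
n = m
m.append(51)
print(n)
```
[5, 7, 8, 51]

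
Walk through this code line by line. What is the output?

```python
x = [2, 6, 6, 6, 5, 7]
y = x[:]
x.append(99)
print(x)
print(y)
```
[2, 6, 6, 6, 5, 7, 99]
[2, 6, 6, 6, 5, 7]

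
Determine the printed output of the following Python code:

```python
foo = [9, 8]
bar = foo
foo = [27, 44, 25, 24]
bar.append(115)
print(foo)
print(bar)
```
[27, 44, 25, 24]
[9, 8, 115]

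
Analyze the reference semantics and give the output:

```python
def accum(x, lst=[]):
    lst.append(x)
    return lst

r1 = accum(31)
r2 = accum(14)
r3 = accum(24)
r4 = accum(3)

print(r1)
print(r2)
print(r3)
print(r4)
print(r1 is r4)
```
[31, 14, 24, 3]
[31, 14, 24, 3]
[31, 14, 24, 3]
[31, 14, 24, 3]
True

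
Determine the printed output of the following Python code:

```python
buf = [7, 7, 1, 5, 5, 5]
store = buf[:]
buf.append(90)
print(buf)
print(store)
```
[7, 7, 1, 5, 5, 5, 90]
[7, 7, 1, 5, 5, 5]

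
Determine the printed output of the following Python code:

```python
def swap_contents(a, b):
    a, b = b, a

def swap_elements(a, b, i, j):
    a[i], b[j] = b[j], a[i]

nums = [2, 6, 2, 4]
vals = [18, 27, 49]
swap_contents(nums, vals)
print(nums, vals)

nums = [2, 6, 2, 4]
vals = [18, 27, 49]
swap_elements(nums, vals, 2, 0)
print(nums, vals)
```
[2, 6, 2, 4] [18, 27, 49]
[2, 6, 18, 4] [2, 27, 49]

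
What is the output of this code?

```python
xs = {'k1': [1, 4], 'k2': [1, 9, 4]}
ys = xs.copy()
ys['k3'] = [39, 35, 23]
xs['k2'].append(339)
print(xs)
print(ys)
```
{'k1': [1, 4], 'k2': [1, 9, 4, 339]}
{'k1': [1, 4], 'k2': [1, 9, 4, 339], 'k3': [39, 35, 23]}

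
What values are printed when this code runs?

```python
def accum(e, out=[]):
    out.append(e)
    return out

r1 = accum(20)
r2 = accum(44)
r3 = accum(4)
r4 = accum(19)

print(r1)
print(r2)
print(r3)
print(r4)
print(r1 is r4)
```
[20, 44, 4, 19]
[20, 44, 4, 19]
[20, 44, 4, 19]
[20, 44, 4, 19]
True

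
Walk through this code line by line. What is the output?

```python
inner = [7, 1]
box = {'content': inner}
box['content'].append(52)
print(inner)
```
[7, 1, 52]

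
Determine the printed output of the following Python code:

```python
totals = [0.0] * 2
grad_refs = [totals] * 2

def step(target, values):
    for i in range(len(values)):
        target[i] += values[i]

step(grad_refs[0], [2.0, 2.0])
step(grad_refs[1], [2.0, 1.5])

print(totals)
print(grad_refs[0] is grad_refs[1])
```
[4.0, 3.5]
True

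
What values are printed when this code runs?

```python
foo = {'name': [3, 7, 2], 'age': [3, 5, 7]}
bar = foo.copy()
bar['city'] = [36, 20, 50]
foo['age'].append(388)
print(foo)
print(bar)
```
{'name': [3, 7, 2], 'age': [3, 5, 7, 388]}
{'name': [3, 7, 2], 'age': [3, 5, 7, 388], 'city': [36, 20, 50]}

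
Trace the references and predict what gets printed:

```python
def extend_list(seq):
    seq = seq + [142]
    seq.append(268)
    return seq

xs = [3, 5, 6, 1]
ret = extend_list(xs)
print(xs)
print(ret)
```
[3, 5, 6, 1]
[3, 5, 6, 1, 142, 268]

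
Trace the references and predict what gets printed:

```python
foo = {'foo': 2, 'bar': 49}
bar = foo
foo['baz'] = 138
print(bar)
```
{'foo': 2, 'bar': 49, 'baz': 138}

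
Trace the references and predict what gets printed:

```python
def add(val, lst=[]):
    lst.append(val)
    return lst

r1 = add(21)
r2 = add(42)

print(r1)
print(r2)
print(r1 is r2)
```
[21, 42]
[21, 42]
True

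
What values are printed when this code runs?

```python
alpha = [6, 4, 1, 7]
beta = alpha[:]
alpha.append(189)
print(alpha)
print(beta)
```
[6, 4, 1, 7, 189]
[6, 4, 1, 7]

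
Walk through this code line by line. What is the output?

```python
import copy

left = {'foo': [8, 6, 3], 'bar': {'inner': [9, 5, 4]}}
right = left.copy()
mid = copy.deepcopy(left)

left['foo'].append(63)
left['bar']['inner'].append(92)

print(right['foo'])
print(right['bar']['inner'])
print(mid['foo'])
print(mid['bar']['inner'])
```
[8, 6, 3, 63]
[9, 5, 4, 92]
[8, 6, 3]
[9, 5, 4]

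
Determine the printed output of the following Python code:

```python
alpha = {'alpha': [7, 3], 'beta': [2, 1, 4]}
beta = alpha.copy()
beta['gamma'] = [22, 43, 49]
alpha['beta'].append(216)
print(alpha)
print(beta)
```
{'alpha': [7, 3], 'beta': [2, 1, 4, 216]}
{'alpha': [7, 3], 'beta': [2, 1, 4, 216], 'gamma': [22, 43, 49]}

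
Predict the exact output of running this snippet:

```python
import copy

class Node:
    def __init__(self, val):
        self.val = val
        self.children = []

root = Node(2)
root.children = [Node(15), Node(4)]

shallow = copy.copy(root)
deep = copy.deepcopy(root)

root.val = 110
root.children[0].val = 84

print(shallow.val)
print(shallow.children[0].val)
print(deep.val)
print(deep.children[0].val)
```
2
84
2
15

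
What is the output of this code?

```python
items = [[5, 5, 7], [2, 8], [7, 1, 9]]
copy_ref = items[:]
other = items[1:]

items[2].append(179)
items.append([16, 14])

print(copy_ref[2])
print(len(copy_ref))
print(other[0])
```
[7, 1, 9, 179]
3
[2, 8]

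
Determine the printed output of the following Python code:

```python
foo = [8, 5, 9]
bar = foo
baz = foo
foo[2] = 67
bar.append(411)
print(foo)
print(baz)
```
[8, 5, 67, 411]
[8, 5, 67, 411]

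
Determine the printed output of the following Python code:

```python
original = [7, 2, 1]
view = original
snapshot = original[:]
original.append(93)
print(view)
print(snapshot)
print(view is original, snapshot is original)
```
[7, 2, 1, 93]
[7, 2, 1]
True False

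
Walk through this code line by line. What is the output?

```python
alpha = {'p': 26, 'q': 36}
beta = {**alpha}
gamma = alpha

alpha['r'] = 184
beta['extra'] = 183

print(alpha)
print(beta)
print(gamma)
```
{'p': 26, 'q': 36, 'r': 184}
{'p': 26, 'q': 36, 'extra': 183}
{'p': 26, 'q': 36, 'r': 184}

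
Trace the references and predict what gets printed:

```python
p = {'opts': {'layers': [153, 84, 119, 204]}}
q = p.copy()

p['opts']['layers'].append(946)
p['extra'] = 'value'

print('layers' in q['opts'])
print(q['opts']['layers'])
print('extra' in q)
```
True
[153, 84, 119, 204, 946]
False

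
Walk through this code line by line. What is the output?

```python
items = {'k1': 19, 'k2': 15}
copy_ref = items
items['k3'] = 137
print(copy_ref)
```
{'k1': 19, 'k2': 15, 'k3': 137}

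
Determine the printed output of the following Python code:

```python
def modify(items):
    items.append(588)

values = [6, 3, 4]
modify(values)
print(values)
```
[6, 3, 4, 588]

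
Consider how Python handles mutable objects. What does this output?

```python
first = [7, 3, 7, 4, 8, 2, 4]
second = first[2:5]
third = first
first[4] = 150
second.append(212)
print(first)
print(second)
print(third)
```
[7, 3, 7, 4, 150, 2, 4]
[7, 4, 8, 212]
[7, 3, 7, 4, 150, 2, 4]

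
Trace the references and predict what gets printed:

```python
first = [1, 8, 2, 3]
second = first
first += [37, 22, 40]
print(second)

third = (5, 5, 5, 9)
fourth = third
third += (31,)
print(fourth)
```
[1, 8, 2, 3, 37, 22, 40]
(5, 5, 5, 9)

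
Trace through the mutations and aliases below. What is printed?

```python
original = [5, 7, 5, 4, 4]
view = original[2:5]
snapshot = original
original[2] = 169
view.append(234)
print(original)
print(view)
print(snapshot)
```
[5, 7, 169, 4, 4]
[5, 4, 4, 234]
[5, 7, 169, 4, 4]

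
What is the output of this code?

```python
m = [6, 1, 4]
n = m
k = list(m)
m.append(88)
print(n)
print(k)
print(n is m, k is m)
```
[6, 1, 4, 88]
[6, 1, 4]
True False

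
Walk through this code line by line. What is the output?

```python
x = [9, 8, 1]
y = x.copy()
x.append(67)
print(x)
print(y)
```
[9, 8, 1, 67]
[9, 8, 1]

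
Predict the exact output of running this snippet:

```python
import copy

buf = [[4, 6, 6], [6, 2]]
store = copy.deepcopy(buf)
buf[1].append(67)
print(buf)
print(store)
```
[[4, 6, 6], [6, 2, 67]]
[[4, 6, 6], [6, 2]]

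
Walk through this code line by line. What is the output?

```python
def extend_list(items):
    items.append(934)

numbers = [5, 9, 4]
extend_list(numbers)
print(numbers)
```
[5, 9, 4, 934]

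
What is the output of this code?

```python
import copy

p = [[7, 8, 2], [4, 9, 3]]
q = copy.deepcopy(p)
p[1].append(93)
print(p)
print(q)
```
[[7, 8, 2], [4, 9, 3, 93]]
[[7, 8, 2], [4, 9, 3]]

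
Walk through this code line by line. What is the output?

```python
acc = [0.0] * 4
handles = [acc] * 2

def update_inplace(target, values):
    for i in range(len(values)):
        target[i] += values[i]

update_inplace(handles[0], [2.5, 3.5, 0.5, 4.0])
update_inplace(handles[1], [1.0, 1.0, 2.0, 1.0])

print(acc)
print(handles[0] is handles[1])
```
[3.5, 4.5, 2.5, 5.0]
True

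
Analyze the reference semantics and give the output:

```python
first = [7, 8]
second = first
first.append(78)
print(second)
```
[7, 8, 78]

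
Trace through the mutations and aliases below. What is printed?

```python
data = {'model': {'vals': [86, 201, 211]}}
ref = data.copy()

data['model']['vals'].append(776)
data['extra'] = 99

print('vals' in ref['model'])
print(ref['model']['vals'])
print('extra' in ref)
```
True
[86, 201, 211, 776]
False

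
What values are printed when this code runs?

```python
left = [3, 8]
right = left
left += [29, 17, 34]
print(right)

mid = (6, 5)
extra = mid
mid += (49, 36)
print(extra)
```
[3, 8, 29, 17, 34]
(6, 5)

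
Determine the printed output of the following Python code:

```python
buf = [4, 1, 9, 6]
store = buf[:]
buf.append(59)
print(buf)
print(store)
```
[4, 1, 9, 6, 59]
[4, 1, 9, 6]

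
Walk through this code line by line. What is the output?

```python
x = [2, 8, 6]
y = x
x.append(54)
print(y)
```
[2, 8, 6, 54]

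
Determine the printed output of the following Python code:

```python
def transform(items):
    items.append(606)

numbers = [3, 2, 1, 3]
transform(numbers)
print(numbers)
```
[3, 2, 1, 3, 606]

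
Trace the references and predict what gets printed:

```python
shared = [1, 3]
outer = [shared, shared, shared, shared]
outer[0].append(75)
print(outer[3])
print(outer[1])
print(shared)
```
[1, 3, 75]
[1, 3, 75]
[1, 3, 75]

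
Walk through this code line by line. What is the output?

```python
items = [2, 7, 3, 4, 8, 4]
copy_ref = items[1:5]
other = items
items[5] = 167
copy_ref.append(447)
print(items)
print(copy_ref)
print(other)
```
[2, 7, 3, 4, 8, 167]
[7, 3, 4, 8, 447]
[2, 7, 3, 4, 8, 167]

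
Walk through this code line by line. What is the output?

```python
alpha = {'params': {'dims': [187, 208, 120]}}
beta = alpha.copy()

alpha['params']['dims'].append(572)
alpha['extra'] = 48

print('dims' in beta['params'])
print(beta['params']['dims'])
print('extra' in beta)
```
True
[187, 208, 120, 572]
False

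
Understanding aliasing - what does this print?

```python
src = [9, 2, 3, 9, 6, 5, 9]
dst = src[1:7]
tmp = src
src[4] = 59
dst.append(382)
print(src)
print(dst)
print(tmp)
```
[9, 2, 3, 9, 59, 5, 9]
[2, 3, 9, 6, 5, 9, 382]
[9, 2, 3, 9, 59, 5, 9]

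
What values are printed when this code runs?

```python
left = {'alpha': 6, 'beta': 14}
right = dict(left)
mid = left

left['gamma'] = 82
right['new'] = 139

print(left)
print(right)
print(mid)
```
{'alpha': 6, 'beta': 14, 'gamma': 82}
{'alpha': 6, 'beta': 14, 'new': 139}
{'alpha': 6, 'beta': 14, 'gamma': 82}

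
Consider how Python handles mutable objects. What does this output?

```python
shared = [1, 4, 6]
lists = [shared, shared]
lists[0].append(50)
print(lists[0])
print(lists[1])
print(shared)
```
[1, 4, 6, 50]
[1, 4, 6, 50]
[1, 4, 6, 50]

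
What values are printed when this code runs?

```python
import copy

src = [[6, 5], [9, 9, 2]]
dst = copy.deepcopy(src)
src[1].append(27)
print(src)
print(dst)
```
[[6, 5], [9, 9, 2, 27]]
[[6, 5], [9, 9, 2]]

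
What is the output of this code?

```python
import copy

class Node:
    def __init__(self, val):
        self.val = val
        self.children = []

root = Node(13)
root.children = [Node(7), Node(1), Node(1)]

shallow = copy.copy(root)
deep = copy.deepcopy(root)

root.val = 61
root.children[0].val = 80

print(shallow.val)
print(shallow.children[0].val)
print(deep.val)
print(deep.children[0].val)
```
13
80
13
7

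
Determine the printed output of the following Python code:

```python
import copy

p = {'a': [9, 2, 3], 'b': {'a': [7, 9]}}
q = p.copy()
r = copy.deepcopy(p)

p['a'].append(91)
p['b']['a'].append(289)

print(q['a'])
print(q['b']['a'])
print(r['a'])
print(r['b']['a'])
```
[9, 2, 3, 91]
[7, 9, 289]
[9, 2, 3]
[7, 9]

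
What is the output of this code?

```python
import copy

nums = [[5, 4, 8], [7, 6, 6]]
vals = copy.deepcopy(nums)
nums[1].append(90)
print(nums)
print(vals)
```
[[5, 4, 8], [7, 6, 6, 90]]
[[5, 4, 8], [7, 6, 6]]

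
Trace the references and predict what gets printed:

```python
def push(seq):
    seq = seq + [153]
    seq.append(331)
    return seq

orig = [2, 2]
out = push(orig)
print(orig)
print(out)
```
[2, 2]
[2, 2, 153, 331]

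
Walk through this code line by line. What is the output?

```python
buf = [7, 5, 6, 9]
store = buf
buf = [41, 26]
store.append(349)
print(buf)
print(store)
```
[41, 26]
[7, 5, 6, 9, 349]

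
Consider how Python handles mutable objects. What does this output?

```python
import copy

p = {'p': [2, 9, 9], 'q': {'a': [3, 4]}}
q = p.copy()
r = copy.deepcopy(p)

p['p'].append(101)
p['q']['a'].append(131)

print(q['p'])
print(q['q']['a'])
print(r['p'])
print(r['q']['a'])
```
[2, 9, 9, 101]
[3, 4, 131]
[2, 9, 9]
[3, 4]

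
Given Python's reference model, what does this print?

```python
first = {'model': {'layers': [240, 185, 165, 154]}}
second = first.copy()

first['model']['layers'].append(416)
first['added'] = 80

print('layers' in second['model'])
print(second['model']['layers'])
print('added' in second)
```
True
[240, 185, 165, 154, 416]
False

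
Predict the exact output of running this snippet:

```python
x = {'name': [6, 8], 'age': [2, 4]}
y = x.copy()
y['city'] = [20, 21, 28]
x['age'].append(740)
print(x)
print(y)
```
{'name': [6, 8], 'age': [2, 4, 740]}
{'name': [6, 8], 'age': [2, 4, 740], 'city': [20, 21, 28]}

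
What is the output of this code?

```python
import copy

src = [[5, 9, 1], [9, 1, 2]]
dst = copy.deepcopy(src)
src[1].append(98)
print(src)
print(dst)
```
[[5, 9, 1], [9, 1, 2, 98]]
[[5, 9, 1], [9, 1, 2]]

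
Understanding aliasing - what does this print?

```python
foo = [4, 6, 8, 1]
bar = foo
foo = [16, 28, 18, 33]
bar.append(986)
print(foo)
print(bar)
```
[16, 28, 18, 33]
[4, 6, 8, 1, 986]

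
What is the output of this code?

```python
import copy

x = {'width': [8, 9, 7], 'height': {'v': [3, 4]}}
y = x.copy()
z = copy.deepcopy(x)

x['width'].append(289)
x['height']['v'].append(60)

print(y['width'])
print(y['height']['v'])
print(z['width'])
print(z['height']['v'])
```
[8, 9, 7, 289]
[3, 4, 60]
[8, 9, 7]
[3, 4]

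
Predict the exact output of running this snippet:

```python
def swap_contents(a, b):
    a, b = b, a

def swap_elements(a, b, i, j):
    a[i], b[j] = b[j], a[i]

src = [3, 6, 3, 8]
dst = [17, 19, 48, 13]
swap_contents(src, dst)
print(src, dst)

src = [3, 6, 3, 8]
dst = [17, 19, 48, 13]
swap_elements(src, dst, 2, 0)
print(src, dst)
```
[3, 6, 3, 8] [17, 19, 48, 13]
[3, 6, 17, 8] [3, 19, 48, 13]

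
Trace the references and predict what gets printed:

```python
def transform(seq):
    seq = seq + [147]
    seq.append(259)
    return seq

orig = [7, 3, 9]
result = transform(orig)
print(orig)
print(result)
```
[7, 3, 9]
[7, 3, 9, 147, 259]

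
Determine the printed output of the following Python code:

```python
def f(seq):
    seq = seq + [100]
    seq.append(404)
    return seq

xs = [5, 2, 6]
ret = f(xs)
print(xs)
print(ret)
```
[5, 2, 6]
[5, 2, 6, 100, 404]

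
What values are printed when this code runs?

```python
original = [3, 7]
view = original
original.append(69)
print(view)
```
[3, 7, 69]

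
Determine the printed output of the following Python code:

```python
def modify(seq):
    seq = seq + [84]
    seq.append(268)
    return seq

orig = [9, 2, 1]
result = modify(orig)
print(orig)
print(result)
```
[9, 2, 1]
[9, 2, 1, 84, 268]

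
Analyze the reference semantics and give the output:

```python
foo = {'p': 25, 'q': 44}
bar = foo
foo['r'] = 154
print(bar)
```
{'p': 25, 'q': 44, 'r': 154}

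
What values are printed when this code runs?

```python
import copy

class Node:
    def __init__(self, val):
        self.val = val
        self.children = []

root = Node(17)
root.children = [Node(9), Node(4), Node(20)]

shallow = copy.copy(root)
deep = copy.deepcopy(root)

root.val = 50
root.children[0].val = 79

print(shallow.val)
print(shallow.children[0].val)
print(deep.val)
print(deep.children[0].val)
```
17
79
17
9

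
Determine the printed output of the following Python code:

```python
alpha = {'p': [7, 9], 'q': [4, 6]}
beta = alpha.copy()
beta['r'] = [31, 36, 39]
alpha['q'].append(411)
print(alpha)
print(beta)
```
{'p': [7, 9], 'q': [4, 6, 411]}
{'p': [7, 9], 'q': [4, 6, 411], 'r': [31, 36, 39]}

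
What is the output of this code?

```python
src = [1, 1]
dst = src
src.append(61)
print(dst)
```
[1, 1, 61]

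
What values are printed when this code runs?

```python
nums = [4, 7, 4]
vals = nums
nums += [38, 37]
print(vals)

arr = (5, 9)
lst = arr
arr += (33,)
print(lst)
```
[4, 7, 4, 38, 37]
(5, 9)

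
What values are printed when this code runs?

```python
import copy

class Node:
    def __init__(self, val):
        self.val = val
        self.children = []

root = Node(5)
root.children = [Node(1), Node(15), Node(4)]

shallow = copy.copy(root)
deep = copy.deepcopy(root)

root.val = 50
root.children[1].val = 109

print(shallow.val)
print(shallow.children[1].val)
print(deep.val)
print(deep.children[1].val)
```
5
109
5
15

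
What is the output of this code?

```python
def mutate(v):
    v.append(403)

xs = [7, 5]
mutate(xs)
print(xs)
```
[7, 5, 403]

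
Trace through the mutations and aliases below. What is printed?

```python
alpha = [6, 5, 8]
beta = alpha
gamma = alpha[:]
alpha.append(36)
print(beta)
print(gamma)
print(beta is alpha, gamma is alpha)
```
[6, 5, 8, 36]
[6, 5, 8]
True False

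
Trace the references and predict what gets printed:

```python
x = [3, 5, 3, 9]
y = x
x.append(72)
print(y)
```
[3, 5, 3, 9, 72]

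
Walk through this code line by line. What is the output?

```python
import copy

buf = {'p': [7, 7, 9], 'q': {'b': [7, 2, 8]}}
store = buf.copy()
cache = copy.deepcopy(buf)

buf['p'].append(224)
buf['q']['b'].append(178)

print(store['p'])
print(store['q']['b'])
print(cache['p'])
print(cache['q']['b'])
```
[7, 7, 9, 224]
[7, 2, 8, 178]
[7, 7, 9]
[7, 2, 8]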